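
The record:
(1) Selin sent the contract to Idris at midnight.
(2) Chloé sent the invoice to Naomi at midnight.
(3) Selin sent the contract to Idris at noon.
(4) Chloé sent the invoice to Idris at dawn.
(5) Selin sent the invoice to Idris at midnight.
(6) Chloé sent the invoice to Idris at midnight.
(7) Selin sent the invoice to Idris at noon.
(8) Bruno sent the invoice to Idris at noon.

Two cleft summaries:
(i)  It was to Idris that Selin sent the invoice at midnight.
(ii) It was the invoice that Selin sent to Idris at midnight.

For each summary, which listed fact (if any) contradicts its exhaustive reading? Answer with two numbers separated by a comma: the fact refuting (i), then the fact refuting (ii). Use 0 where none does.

(i): focus "Idris". No fact shares agent = Selin, thing = the invoice, setting = at midnight with a different recipient. 0.
(ii): focus "the invoice". Looking for agent = Selin, recipient = Idris, setting = at midnight with some other thing — fact (1) has the contract there. Refuted.

0, 1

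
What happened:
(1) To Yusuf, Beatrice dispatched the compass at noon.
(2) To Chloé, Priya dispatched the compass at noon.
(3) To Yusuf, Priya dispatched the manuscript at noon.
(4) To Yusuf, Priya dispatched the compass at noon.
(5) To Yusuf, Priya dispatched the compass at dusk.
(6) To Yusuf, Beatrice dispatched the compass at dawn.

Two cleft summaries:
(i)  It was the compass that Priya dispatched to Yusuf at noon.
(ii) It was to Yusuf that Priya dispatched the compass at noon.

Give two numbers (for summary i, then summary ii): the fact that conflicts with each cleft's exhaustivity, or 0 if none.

3, 2

Summary (i) focuses "the compass" (the thing); background same agent, recipient, setting (Priya / Yusuf / at noon). Fact (3) matches that background with thing = the manuscript — refutes (i).
Summary (ii) focuses "Yusuf" (the recipient); background same agent, thing, setting (Priya / the compass / at noon). Fact (2) matches that background with recipient = Chloé — refutes (ii).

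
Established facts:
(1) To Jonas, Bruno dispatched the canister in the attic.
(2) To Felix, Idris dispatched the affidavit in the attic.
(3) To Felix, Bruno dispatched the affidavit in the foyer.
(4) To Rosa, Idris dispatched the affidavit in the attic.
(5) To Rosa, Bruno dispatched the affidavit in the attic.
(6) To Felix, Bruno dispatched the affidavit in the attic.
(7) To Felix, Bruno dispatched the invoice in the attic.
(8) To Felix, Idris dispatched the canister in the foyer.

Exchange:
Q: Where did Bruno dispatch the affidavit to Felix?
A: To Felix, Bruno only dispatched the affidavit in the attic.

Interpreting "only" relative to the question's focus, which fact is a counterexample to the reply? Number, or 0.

3

The question "Where did ...?" targets the setting, so in the reply the focus falls on "in the attic".
So "only" ranges over settings; the rest (Bruno as agent and the affidavit as thing and Felix as recipient) is presupposed.
Fact (3) keeps Bruno as agent and the affidavit as thing and Felix as recipient but has setting = in the foyer; that refutes the reply.
(Fact (5) would refute a reading with focus on the recipient — but that is not what the question asks.)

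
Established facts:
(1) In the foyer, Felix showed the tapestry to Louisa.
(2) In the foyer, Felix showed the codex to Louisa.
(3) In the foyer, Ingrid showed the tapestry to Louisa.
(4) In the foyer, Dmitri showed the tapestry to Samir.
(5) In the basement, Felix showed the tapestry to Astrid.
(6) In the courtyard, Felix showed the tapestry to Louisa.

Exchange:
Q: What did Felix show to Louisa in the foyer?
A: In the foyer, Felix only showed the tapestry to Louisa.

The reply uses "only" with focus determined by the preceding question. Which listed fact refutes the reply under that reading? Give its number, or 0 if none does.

Answering "What did ...?" puts focus on the thing — here, "the tapestry".
So "only" ranges over things; the rest (Felix as agent and Louisa as recipient and in the foyer as setting) is presupposed.
Fact (2) keeps Felix as agent and Louisa as recipient and in the foyer as setting but has thing = the codex; that refutes the reply.
(Fact (6) would refute a reading with focus on the setting — but that is not what the question asks.)

2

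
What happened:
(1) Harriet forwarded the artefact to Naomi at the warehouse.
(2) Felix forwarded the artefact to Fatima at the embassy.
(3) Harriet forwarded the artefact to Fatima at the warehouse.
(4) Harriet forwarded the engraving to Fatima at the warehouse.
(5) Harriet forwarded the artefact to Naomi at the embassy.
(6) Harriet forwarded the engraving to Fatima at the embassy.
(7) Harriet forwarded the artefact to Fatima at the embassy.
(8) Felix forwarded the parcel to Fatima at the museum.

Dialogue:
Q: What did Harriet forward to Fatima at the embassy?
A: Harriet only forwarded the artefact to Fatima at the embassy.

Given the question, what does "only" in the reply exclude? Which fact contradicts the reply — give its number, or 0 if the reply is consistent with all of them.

Answering "What did ...?" puts focus on the thing — here, "the artefact".
So "only" ranges over things; the rest (agent = Harriet, recipient = Fatima, setting = at the embassy) is presupposed.
Fact (6) keeps agent = Harriet, recipient = Fatima, setting = at the embassy but has thing = the engraving; that refutes the reply.
(Fact (3) would refute a reading with focus on the setting — but that is not what the question asks.)

6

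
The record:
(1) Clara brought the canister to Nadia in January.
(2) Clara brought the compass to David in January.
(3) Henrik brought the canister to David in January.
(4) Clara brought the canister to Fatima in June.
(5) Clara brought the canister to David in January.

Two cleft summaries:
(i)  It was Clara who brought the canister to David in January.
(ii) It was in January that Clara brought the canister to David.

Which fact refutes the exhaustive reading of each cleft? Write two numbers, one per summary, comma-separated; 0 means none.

(i): focus "Clara". Looking for same thing, recipient, setting (the canister / David / in January) with some other agent — fact (3) has Henrik there. Refuted.
(ii): focus "in January". No fact shares same agent, thing, recipient (Clara / the canister / David) with a different setting. 0.

3, 0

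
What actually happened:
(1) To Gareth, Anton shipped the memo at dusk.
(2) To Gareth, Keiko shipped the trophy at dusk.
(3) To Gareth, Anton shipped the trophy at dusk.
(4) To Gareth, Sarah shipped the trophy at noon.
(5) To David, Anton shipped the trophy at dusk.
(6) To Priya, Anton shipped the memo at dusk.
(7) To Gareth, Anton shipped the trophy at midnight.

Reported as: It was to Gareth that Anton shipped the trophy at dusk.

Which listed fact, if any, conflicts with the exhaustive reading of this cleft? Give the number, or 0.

Focus of the cleft: "Gareth" (the recipient). Presupposed background: agent = Anton, thing = the trophy, setting = at dusk.
The exhaustive reading says no other recipient fits that background.
But fact (5) also has agent = Anton, thing = the trophy, setting = at dusk, with recipient = David — so the exhaustive reading fails.

5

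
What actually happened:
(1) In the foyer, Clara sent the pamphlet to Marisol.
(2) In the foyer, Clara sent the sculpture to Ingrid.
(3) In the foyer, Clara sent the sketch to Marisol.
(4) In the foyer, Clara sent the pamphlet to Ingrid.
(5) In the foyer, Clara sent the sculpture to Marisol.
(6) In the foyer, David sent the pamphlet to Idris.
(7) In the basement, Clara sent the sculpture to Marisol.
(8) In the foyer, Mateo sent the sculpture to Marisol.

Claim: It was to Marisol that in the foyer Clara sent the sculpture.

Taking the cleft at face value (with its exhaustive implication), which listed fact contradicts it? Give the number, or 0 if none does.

2

The cleft puts "Marisol" in focus and presupposes the open proposition with Clara as agent and the sculpture as thing and in the foyer as setting.
Exhaustivity: Marisol is the only recipient satisfying that background.
But fact (2) also has Clara as agent and the sculpture as thing and in the foyer as setting, with recipient = Ingrid — so the exhaustive reading fails.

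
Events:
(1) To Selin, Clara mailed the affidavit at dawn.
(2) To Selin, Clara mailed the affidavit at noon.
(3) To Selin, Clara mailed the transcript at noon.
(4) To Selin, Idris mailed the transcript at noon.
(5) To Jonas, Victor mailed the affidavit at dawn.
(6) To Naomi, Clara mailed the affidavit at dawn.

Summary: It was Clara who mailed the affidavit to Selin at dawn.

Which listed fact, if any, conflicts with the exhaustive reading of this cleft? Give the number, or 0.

0

The cleft puts "Clara" in focus and presupposes the open proposition with same thing, recipient, setting (the affidavit / Selin / at dawn).
The exhaustive reading says no other agent fits that background.
Every other fact differs from the presupposition on some backgrounded slot, so none challenges the exhaustivity.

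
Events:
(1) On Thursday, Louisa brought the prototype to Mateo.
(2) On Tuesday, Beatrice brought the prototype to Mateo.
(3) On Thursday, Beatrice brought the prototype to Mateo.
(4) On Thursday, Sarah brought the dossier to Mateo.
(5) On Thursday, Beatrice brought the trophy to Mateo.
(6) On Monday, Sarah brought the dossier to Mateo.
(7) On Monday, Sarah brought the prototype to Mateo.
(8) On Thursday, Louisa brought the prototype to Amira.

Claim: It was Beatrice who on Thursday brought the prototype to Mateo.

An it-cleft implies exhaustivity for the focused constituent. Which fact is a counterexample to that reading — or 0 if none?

The cleft puts "Beatrice" in focus and presupposes the open proposition with thing = the prototype, recipient = Mateo, setting = on Thursday.
Exhaustivity: Beatrice is the only agent satisfying that background.
But fact (1) also has thing = the prototype, recipient = Mateo, setting = on Thursday, with agent = Louisa — so the exhaustive reading fails.

1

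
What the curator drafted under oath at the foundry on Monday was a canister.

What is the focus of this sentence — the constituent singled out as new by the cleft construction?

In a pseudo-cleft "What ... was X", the post-copular constituent X is the focus.
Here the focus is "a canister". The backgrounded (presupposed) material includes "the curator", "at the foundry", "under oath" and "on Monday".

a canister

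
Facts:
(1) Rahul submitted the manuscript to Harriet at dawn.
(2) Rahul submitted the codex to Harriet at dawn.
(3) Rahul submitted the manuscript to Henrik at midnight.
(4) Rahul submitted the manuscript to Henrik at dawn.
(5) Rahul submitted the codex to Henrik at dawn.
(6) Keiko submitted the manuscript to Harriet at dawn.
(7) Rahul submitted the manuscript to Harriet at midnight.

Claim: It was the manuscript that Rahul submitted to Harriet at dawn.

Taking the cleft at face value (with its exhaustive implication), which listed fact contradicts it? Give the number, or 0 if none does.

2

Focus of the cleft: "the manuscript" (the thing). Presupposed background: same agent, recipient, setting (Rahul / Harriet / at dawn).
Exhaustivity: the manuscript is the only thing satisfying that background.
Fact (2) shares the background but with thing = the codex; exhaustivity is violated.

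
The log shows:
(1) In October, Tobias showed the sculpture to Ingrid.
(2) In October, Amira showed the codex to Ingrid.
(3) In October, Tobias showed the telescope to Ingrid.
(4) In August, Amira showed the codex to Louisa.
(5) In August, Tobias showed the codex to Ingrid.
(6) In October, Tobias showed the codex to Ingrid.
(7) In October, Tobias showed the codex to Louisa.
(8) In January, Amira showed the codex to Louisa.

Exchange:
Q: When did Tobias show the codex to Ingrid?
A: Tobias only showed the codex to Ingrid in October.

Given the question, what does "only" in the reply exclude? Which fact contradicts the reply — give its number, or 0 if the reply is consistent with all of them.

5

Answering "When did ...?" puts focus on the setting — here, "in October".
So "only" ranges over settings; the rest (agent = Tobias, thing = the codex, recipient = Ingrid) is presupposed.
Fact (5) keeps agent = Tobias, thing = the codex, recipient = Ingrid but has setting = in August; that refutes the reply.
(Fact (1) would refute a reading with focus on the thing — but that is not what the question asks.)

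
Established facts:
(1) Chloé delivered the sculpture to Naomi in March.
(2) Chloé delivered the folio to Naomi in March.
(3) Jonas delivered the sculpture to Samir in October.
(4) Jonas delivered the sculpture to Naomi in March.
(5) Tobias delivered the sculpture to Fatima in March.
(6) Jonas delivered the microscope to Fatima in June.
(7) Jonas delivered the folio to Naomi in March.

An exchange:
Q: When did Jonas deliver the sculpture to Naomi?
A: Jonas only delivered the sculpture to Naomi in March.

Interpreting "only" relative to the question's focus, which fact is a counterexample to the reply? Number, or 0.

0

The question "When did ...?" targets the setting, so in the reply the focus falls on "in March".
So "only" ranges over settings; the rest (same agent, thing, recipient (Jonas / the sculpture / Naomi)) is presupposed.
No fact keeps same agent, thing, recipient (Jonas / the sculpture / Naomi) while changing the setting; every other fact differs on something backgrounded. The reply stands.
(Fact (7) would refute a reading with focus on the thing — but that is not what the question asks.)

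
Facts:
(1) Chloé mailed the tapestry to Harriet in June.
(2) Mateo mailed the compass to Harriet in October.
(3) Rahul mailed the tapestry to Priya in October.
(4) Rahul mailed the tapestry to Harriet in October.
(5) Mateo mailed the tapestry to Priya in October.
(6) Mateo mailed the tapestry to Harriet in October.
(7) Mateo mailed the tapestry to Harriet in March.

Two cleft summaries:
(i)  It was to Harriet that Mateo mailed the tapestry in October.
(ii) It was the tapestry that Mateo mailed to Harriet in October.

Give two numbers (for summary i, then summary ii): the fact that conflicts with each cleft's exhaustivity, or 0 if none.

5, 2

Summary (i) focuses "Harriet" (the recipient); background same agent, thing, setting (Mateo / the tapestry / in October). Fact (5) matches that background with recipient = Priya — refutes (i).
Summary (ii) focuses "the tapestry" (the thing); background same agent, recipient, setting (Mateo / Harriet / in October). Fact (2) matches that background with thing = the compass — refutes (ii).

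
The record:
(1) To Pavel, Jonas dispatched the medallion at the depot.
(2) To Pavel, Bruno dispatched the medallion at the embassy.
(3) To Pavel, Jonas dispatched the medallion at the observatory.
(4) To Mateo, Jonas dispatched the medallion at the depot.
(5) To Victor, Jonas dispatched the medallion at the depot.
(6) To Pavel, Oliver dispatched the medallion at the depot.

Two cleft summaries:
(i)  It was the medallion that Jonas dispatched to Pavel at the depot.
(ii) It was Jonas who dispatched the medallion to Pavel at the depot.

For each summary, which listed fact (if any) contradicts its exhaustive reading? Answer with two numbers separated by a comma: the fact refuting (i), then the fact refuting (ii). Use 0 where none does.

(i): focus "the medallion". No fact shares Jonas as agent and Pavel as recipient and at the depot as setting with a different thing. 0.
(ii): focus "Jonas". Looking for the medallion as thing and Pavel as recipient and at the depot as setting with some other agent — fact (6) has Oliver there. Refuted.

0, 6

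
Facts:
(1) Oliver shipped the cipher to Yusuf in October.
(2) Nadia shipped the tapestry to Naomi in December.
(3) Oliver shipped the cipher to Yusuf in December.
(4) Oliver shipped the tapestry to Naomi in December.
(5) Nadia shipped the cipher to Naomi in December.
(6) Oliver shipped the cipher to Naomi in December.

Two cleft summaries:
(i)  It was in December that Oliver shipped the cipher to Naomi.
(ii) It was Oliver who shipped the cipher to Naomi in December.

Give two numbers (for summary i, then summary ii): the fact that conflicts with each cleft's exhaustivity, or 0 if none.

0, 5

(i): focus "in December". No fact shares agent = Oliver, thing = the cipher, recipient = Naomi with a different setting. 0.
(ii): focus "Oliver". Looking for thing = the cipher, recipient = Naomi, setting = in December with some other agent — fact (5) has Nadia there. Refuted.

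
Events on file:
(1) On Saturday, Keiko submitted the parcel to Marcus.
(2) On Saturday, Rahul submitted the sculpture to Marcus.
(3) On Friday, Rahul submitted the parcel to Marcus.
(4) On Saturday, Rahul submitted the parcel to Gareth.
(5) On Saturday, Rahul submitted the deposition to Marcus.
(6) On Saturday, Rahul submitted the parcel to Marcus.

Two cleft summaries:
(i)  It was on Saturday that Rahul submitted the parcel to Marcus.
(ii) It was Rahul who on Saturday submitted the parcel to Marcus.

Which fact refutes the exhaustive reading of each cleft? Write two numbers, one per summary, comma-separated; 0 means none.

Summary (i) focuses "on Saturday" (the setting); background Rahul as agent and the parcel as thing and Marcus as recipient. Fact (3) matches that background with setting = on Friday — refutes (i).
Summary (ii) focuses "Rahul" (the agent); background the parcel as thing and Marcus as recipient and on Saturday as setting. Fact (1) matches that background with agent = Keiko — refutes (ii).

3, 1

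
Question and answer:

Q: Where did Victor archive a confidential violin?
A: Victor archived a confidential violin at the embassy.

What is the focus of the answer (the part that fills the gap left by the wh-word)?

The wh-word "where" asks about the location.
In the answer, "Victor" and "a confidential violin" are given — repeated from the question.
The constituent filling the location gap is "at the embassy"; that is the focus and would carry nuclear stress.

at the embassy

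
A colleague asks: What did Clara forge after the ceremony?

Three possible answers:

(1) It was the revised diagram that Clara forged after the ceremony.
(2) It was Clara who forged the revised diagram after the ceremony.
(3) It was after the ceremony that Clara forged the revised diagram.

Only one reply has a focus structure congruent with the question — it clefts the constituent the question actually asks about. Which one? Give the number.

1

The question word "what" targets the direct object.
Option (1) clefts "the revised diagram" — that matches what the question asks about.
Option (2) clefts "Clara" — the subject (agent), not what was asked.
Option (3) clefts "after the ceremony" — the time, not what was asked.
So the congruent reply is (1).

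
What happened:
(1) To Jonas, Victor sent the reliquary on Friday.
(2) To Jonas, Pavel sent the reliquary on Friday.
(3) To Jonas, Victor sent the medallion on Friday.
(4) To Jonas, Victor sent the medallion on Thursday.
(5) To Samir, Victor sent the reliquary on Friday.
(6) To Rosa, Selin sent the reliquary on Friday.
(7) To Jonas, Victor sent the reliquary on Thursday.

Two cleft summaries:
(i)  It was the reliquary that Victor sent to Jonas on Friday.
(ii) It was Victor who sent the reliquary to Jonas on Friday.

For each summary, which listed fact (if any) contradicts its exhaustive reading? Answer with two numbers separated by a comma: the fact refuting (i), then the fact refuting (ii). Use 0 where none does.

Summary (i) focuses "the reliquary" (the thing); background same agent, recipient, setting (Victor / Jonas / on Friday). Fact (3) matches that background with thing = the medallion — refutes (i).
Summary (ii) focuses "Victor" (the agent); background same thing, recipient, setting (the reliquary / Jonas / on Friday). Fact (2) matches that background with agent = Pavel — refutes (ii).

3, 2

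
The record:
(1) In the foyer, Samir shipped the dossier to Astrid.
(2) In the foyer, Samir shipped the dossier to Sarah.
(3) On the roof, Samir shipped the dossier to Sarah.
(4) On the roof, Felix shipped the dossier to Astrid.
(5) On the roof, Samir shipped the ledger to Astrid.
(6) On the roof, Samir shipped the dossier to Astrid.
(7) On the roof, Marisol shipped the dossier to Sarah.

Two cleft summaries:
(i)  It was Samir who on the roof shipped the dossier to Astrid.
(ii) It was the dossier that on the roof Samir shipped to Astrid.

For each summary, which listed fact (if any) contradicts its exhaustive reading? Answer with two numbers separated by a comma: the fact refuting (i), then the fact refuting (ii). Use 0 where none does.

4, 5

(i): focus "Samir". Looking for same thing, recipient, setting (the dossier / Astrid / on the roof) with some other agent — fact (4) has Felix there. Refuted.
(ii): focus "the dossier". Looking for same agent, recipient, setting (Samir / Astrid / on the roof) with some other thing — fact (5) has the ledger there. Refuted.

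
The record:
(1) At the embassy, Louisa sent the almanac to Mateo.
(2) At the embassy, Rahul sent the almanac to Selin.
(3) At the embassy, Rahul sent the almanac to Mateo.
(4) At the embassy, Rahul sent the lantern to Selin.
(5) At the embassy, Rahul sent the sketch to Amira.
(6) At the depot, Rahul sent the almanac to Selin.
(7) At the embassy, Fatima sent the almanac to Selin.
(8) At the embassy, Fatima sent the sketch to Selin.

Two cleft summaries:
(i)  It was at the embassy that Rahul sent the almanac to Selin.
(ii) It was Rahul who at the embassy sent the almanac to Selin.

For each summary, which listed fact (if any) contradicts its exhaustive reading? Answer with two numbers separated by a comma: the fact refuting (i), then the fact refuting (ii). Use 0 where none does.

Summary (i) focuses "at the embassy" (the setting); background same agent, thing, recipient (Rahul / the almanac / Selin). Fact (6) matches that background with setting = at the depot — refutes (i).
Summary (ii) focuses "Rahul" (the agent); background same thing, recipient, setting (the almanac / Selin / at the embassy). Fact (7) matches that background with agent = Fatima — refutes (ii).

6, 7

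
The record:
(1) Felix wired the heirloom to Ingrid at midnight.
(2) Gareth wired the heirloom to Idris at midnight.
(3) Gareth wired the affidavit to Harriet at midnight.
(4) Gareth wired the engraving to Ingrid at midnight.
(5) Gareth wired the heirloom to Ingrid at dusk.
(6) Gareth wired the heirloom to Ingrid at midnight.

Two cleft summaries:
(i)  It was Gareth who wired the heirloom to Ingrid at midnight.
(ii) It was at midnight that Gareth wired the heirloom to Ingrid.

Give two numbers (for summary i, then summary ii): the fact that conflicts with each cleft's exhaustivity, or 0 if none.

(i): focus "Gareth". Looking for thing = the heirloom, recipient = Ingrid, setting = at midnight with some other agent — fact (1) has Felix there. Refuted.
(ii): focus "at midnight". Looking for agent = Gareth, thing = the heirloom, recipient = Ingrid with some other setting — fact (5) has at dusk there. Refuted.

1, 5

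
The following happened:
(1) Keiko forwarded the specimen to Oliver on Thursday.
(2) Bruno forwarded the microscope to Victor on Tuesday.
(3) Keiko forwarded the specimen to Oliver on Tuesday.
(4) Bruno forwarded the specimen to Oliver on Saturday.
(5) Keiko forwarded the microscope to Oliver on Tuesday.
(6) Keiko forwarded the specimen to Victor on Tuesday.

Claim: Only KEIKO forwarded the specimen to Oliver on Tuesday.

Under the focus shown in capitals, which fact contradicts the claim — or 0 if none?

0

Focus (in capitals) is "Keiko" — the agent. "Only" excludes alternative agents while holding fixed same thing, recipient, setting (the specimen / Oliver / on Tuesday).
No fact matches same thing, recipient, setting (the specimen / Oliver / on Tuesday) with a different agent — every other fact differs on at least one backgrounded slot. So no fact refutes it.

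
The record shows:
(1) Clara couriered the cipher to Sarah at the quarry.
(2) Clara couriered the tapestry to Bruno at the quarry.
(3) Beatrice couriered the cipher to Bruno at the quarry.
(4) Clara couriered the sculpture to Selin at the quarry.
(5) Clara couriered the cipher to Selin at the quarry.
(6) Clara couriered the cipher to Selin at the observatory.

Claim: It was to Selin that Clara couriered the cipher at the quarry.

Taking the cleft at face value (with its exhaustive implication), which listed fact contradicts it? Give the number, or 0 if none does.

1

Focus of the cleft: "Selin" (the recipient). Presupposed background: agent = Clara, thing = the cipher, setting = at the quarry.
Exhaustivity: Selin is the only recipient satisfying that background.
But fact (1) also has agent = Clara, thing = the cipher, setting = at the quarry, with recipient = Sarah — so the exhaustive reading fails.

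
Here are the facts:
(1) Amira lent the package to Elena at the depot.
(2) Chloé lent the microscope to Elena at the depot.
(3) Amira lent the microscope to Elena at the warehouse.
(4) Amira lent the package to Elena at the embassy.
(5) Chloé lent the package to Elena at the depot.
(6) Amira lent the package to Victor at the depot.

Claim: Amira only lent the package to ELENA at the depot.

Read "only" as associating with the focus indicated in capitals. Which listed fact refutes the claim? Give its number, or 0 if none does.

The capitals mark "Elena" as focus. So "only" rules out other recipients, with the rest (Amira as agent and the package as thing and at the depot as setting) as background.
Fact (6) matches on Amira as agent and the package as thing and at the depot as setting, but has recipient = Victor instead. That refutes the claim.

6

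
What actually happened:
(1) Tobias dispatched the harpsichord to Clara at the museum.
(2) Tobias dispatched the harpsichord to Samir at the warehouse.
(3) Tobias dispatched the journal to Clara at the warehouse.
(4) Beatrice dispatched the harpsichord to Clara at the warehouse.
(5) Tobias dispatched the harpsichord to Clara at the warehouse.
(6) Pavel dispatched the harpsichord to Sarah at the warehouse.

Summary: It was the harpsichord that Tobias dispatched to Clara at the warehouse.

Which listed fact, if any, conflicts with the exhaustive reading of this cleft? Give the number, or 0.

3

The cleft puts "the harpsichord" in focus and presupposes the open proposition with Tobias as agent and Clara as recipient and at the warehouse as setting.
The exhaustive reading says no other thing fits that background.
Fact (3) shares the background but with thing = the journal; exhaustivity is violated.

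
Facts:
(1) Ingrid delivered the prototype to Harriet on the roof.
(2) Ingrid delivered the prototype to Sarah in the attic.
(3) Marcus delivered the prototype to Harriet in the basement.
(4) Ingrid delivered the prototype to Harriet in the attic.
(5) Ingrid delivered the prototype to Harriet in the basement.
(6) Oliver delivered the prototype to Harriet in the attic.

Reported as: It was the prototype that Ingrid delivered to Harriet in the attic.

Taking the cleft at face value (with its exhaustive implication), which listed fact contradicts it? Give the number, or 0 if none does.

Focus of the cleft: "the prototype" (the thing). Presupposed background: same agent, recipient, setting (Ingrid / Harriet / in the attic).
Exhaustivity: the prototype is the only thing satisfying that background.
Every other fact differs from the presupposition on some backgrounded slot, so none challenges the exhaustivity.

0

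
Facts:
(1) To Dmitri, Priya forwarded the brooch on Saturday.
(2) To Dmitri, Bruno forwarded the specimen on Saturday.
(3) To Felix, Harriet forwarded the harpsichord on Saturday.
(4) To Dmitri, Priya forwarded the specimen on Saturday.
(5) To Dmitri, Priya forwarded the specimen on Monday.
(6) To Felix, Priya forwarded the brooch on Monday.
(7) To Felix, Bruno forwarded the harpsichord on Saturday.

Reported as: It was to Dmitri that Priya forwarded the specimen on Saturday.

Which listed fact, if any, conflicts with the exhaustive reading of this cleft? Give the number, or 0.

Focus of the cleft: "Dmitri" (the recipient). Presupposed background: same agent, thing, setting (Priya / the specimen / on Saturday).
The exhaustive reading says no other recipient fits that background.
No listed fact matches the background with a different recipient. Exhaustivity holds.

0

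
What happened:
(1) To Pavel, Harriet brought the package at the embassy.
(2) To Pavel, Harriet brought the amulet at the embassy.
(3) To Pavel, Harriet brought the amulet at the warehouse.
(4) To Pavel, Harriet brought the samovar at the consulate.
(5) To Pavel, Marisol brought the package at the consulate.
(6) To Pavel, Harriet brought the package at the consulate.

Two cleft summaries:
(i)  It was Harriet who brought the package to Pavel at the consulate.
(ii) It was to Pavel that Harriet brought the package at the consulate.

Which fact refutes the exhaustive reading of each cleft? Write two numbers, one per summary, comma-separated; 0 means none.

Summary (i) focuses "Harriet" (the agent); background same thing, recipient, setting (the package / Pavel / at the consulate). Fact (5) matches that background with agent = Marisol — refutes (i).
Summary (ii) focuses "Pavel" (the recipient); background same agent, thing, setting (Harriet / the package / at the consulate). No fact matches that background with a different recipient, so 0.

5, 0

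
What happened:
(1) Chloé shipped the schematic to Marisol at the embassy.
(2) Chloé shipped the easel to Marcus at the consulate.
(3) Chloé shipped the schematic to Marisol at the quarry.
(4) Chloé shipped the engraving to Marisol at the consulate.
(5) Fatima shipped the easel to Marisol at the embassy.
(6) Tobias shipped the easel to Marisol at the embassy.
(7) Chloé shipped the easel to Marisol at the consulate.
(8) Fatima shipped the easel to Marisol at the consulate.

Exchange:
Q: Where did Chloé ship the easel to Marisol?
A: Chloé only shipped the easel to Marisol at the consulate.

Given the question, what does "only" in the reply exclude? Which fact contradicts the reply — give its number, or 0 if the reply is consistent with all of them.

0

Answering "Where did ...?" puts focus on the setting — here, "at the consulate".
So "only" ranges over settings; the rest (Chloé as agent and the easel as thing and Marisol as recipient) is presupposed.
No listed fact shares that background with another setting. Nothing contradicts the reply.
(Fact (2) would refute a reading with focus on the recipient — but that is not what the question asks.)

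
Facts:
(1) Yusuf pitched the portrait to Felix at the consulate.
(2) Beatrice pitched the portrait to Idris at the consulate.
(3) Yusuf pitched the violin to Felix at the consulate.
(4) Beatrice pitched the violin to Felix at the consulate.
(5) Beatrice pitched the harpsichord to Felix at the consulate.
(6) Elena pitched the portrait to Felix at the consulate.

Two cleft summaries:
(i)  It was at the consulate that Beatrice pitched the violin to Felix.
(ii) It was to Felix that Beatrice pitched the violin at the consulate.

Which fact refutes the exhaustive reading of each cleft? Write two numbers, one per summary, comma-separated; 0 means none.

Summary (i) focuses "at the consulate" (the setting); background agent = Beatrice, thing = the violin, recipient = Felix. No fact matches that background with a different setting, so 0.
Summary (ii) focuses "Felix" (the recipient); background agent = Beatrice, thing = the violin, setting = at the consulate. No fact matches that background with a different recipient, so 0.

0, 0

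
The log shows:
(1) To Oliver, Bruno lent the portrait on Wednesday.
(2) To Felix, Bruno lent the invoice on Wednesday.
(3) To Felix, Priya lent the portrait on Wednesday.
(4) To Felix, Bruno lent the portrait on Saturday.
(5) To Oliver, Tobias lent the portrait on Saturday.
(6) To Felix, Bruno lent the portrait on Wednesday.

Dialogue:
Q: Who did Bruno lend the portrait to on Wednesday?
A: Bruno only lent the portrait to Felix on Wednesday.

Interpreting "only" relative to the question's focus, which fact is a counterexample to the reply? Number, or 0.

1

Answering "Who did ... to ...?" puts focus on the recipient — here, "Felix".
"Only" then excludes alternative recipients while the background — agent = Bruno, thing = the portrait, setting = on Wednesday — is held fixed.
Fact (1) keeps agent = Bruno, thing = the portrait, setting = on Wednesday but has recipient = Oliver; that refutes the reply.
(Fact (4) would refute a reading with focus on the setting — but that is not what the question asks.)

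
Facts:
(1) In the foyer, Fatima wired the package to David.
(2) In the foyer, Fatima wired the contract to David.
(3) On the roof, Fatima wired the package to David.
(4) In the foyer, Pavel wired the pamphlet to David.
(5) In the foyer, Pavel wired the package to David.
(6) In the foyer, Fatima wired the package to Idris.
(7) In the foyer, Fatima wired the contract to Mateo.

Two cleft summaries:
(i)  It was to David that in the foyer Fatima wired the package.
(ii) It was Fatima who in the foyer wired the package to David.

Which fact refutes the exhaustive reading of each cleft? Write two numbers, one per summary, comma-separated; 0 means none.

(i): focus "David". Looking for same agent, thing, setting (Fatima / the package / in the foyer) with some other recipient — fact (6) has Idris there. Refuted.
(ii): focus "Fatima". Looking for same thing, recipient, setting (the package / David / in the foyer) with some other agent — fact (5) has Pavel there. Refuted.

6, 5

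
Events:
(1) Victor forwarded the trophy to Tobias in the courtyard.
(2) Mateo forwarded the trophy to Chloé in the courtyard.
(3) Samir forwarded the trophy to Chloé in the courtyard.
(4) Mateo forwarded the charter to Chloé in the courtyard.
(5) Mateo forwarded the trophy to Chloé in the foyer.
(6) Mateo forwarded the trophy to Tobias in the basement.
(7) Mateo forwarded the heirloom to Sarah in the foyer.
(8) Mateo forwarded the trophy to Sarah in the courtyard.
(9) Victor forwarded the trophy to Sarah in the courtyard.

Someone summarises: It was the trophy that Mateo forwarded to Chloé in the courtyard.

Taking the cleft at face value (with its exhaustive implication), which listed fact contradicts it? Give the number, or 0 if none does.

The cleft puts "the trophy" in focus and presupposes the open proposition with agent = Mateo, recipient = Chloé, setting = in the courtyard.
Exhaustivity: the trophy is the only thing satisfying that background.
But fact (4) also has agent = Mateo, recipient = Chloé, setting = in the courtyard, with thing = the charter — so the exhaustive reading fails.

4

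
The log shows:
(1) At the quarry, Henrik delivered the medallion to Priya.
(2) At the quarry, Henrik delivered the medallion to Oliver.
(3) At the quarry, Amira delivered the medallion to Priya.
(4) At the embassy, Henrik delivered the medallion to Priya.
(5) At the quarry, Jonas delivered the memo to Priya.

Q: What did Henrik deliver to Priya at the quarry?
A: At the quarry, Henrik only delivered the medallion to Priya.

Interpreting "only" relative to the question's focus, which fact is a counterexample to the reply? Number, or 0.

0

The question "What did ...?" targets the thing, so in the reply the focus falls on "the medallion".
So "only" ranges over things; the rest (agent = Henrik, recipient = Priya, setting = at the quarry) is presupposed.
No listed fact shares that background with another thing. Nothing contradicts the reply.
(Fact (4) would refute a reading with focus on the setting — but that is not what the question asks.)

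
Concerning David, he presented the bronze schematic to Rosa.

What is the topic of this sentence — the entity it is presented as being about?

David

The construction explicitly marks "David" as what the sentence is about — the topic.
The remainder of the clause is the comment (what is said about the topic).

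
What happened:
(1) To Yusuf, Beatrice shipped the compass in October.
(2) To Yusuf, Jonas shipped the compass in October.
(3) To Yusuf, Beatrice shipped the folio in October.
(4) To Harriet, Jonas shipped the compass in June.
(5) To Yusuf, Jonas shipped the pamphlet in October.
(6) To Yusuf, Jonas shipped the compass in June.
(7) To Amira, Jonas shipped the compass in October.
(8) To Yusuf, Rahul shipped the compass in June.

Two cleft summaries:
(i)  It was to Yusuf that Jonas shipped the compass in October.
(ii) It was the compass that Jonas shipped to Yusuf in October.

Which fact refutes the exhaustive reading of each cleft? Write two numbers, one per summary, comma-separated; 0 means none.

Summary (i) focuses "Yusuf" (the recipient); background agent = Jonas, thing = the compass, setting = in October. Fact (7) matches that background with recipient = Amira — refutes (i).
Summary (ii) focuses "the compass" (the thing); background agent = Jonas, recipient = Yusuf, setting = in October. Fact (5) matches that background with thing = the pamphlet — refutes (ii).

7, 5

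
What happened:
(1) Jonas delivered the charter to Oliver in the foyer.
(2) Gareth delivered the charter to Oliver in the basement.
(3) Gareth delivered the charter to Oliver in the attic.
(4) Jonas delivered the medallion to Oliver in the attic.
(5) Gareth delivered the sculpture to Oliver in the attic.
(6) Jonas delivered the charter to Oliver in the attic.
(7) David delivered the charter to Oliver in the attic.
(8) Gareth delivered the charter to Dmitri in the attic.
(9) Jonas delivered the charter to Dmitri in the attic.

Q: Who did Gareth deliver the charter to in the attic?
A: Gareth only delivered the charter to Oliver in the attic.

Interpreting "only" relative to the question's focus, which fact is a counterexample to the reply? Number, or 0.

8

The question "Who did ... to ...?" targets the recipient, so in the reply the focus falls on "Oliver".
So "only" ranges over recipients; the rest (Gareth as agent and the charter as thing and in the attic as setting) is presupposed.
Fact (8) shares the background with a different recipient (Dmitri) — counterexample.
(Fact (2) would refute a reading with focus on the setting — but that is not what the question asks.)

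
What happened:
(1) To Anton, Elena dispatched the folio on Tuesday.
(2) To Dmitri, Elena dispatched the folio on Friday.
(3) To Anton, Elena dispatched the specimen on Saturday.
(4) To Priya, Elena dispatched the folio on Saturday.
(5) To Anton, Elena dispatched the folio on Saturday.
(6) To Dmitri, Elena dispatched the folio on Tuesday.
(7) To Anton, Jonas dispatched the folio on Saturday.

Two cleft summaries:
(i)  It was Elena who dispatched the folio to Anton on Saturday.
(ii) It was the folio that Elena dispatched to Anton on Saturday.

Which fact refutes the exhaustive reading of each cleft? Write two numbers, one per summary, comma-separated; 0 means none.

7, 3

(i): focus "Elena". Looking for same thing, recipient, setting (the folio / Anton / on Saturday) with some other agent — fact (7) has Jonas there. Refuted.
(ii): focus "the folio". Looking for same agent, recipient, setting (Elena / Anton / on Saturday) with some other thing — fact (3) has the specimen there. Refuted.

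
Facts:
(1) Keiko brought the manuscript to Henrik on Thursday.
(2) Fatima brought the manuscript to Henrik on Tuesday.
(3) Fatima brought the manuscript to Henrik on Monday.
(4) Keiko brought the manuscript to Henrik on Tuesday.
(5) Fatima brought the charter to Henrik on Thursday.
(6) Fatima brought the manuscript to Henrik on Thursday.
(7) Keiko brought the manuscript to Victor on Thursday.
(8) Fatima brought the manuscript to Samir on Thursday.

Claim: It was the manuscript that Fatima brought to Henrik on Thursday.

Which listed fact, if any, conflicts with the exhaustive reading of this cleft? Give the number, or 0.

Focus of the cleft: "the manuscript" (the thing). Presupposed background: Fatima as agent and Henrik as recipient and on Thursday as setting.
Exhaustivity: the manuscript is the only thing satisfying that background.
But fact (5) also has Fatima as agent and Henrik as recipient and on Thursday as setting, with thing = the charter — so the exhaustive reading fails.

5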